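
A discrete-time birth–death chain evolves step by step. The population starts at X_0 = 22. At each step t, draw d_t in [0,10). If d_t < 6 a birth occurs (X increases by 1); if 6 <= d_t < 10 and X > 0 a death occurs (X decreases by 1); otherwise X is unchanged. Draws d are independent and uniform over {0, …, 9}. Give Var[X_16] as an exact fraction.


384/25

X can drop by at most 1 per step and X_0 = 22 > T = 16, so X_t >= 22 − t >= 6 > 0 for every t <= 16: the floor at 0 (the 'and X > 0' condition) never binds. Hence X_16 = X_0 + Σ_{t<16} Y_t with i.i.d. increments Y_t = y(d_t) ∈ {+1, −1, 0}.
Outcome values over d=0..9: [1, 1, 1, 1, 1, 1, -1, -1, -1, -1]
Σy = 2, Σy² = 10, M = 10
μ = 2/10 = 1/5,  σ² = 10/10 − (1/5)² = 24/25
Independent increments: Var[X_16] = 16·σ² = 16·(24/25) = 384/25


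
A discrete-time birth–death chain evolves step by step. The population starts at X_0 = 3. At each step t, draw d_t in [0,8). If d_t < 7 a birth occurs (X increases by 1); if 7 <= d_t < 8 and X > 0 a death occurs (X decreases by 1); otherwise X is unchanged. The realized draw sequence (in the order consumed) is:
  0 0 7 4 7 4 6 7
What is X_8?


t=0: X=3, d=0 → birth, X_1=4
t=1: X=4, d=0 → birth, X_2=5
t=2: X=5, d=7 → death, X_3=4
t=3: X=4, d=4 → birth, X_4=5
t=4: X=5, d=7 → death, X_5=4
t=5: X=4, d=4 → birth, X_6=5
t=6: X=5, d=6 → birth, X_7=6
t=7: X=6, d=7 → death, X_8=5

5


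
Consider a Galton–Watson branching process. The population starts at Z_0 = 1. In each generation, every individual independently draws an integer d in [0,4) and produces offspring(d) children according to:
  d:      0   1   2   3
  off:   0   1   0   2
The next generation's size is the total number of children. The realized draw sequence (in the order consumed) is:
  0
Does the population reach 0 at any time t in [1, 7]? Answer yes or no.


gen 0: Z_0=1, draws=[0], offspring=[0], Z_1=0
gen 1: Z_1=0, draws=[], offspring=[], Z_2=0
gen 2: Z_2=0, draws=[], offspring=[], Z_3=0
gen 3: Z_3=0, draws=[], offspring=[], Z_4=0
gen 4: Z_4=0, draws=[], offspring=[], Z_5=0
gen 5: Z_5=0, draws=[], offspring=[], Z_6=0
gen 6: Z_6=0, draws=[], offspring=[], Z_7=0

yes


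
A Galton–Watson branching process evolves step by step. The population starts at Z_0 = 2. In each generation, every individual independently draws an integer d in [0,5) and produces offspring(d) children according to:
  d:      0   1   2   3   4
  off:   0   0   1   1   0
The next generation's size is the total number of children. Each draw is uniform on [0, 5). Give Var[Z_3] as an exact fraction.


1872/15625

Outcome values over d=0..4: [0, 0, 1, 1, 0]
Σy = 2, Σy² = 2, M = 5
μ = 2/5 = 2/5,  σ² = 2/5 − (2/5)² = 6/25
V_0 = 0, E_0 = 2
V_1 = 6/25·E_0 + (2/5)²·V_0 = 12/25;  E_1 = 4/5
V_2 = 6/25·E_1 + (2/5)²·V_1 = 168/625;  E_2 = 8/25
V_3 = 6/25·E_2 + (2/5)²·V_2 = 1872/15625;  E_3 = 16/125


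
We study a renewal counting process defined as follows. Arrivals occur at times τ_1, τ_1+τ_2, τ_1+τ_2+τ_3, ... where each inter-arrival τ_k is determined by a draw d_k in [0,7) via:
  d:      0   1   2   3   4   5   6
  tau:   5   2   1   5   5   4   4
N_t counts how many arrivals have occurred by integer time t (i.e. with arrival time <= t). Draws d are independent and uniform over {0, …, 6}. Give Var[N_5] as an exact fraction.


56718556/282475249

Inter-arrival values over d=0..6: [5, 2, 1, 5, 5, 4, 4]
Each d has probability 1/7, so the pmf of τ is: f(1) = 1/7, f(2) = 1/7, f(4) = 2/7, f(5) = 3/7
Let p_n(j) = P(N_n = j), with p_0 = [1]. Condition on τ_1: p_n(0) = P(τ > n), and for j >= 1, p_n(j) = Σ_{k<=n} f(k)·p_{n−k}(j−1)
p_1 = [6/7, 1/7]  (j = 0..1)
p_2 = [5/7, 13/49, 1/49]  (j = 0..2)
p_3 = [5/7, 11/49, 20/343, 1/343]  (j = 0..3)
p_4 = [3/7, 24/49, 24/343, 27/2401, 1/2401]  (j = 0..4)
p_5 = [0, 41/49, 1/7, 44/2401, 34/16807, 1/16807]  (j = 0..5)
E[N_5] = Σ j·p_5(j) = 19930/16807;  E[N_5²] = Σ j²·p_5(j) = 27008/16807
Var[N_5] = 27008/16807 − (19930/16807)² = 56718556/282475249


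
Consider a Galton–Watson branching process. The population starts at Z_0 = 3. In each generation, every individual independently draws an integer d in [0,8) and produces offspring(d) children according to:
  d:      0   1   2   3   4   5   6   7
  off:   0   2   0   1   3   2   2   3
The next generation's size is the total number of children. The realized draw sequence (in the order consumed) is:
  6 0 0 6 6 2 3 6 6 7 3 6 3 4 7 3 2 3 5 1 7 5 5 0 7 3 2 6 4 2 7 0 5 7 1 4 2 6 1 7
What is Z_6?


gen 0: Z_0=3, draws=[6, 0, 0], offspring=[2, 0, 0], Z_1=2
gen 1: Z_1=2, draws=[6, 6], offspring=[2, 2], Z_2=4
gen 2: Z_2=4, draws=[2, 3, 6, 6], offspring=[0, 1, 2, 2], Z_3=5
gen 3: Z_3=5, draws=[7, 3, 6, 3, 4], offspring=[3, 1, 2, 1, 3], Z_4=10
gen 4: Z_4=10, draws=[7, 3, 2, 3, 5, 1, 7, 5, 5, 0], offspring=[3, 1, 0, 1, 2, 2, 3, 2, 2, 0], Z_5=16
gen 5: Z_5=16, draws=[7, 3, 2, 6, 4, 2, 7, 0, 5, 7, 1, 4, 2, 6, 1, 7], offspring=[3, 1, 0, 2, 3, 0, 3, 0, 2, 3, 2, 3, 0, 2, 2, 3], Z_6=29

29


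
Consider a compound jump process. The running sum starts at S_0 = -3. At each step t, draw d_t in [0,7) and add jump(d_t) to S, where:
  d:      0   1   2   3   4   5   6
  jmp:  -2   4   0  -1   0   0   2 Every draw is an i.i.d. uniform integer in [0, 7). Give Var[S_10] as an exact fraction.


Outcome values over d=0..6: [-2, 4, 0, -1, 0, 0, 2]
Σy = 3, Σy² = 25, M = 7
μ = 3/7 = 3/7,  σ² = 25/7 − (3/7)² = 166/49
Independent increments: Var[S_10] = 10·σ² = 10·(166/49) = 1660/49

1660/49


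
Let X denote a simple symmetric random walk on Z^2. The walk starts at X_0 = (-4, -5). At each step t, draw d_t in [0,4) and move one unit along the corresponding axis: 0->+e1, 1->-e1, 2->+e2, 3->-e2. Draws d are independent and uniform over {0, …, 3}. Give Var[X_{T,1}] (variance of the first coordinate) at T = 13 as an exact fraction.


Outcome values over d=0..3: [1, -1, 0, 0]
Σy = 0, Σy² = 2, M = 4
μ = 0/4 = 0,  σ² = 2/4 − (0)² = 1/2
Independent increments: Var[X_13] = 13·σ² = 13·(1/2) = 13/2

13/2


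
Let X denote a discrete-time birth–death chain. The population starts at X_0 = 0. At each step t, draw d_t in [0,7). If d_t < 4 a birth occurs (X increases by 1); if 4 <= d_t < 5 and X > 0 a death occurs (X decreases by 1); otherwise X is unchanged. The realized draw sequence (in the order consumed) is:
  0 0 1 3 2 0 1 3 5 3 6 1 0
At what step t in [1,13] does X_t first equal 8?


t=0: X=0, d=0 → birth, X_1=1
t=1: X=1, d=0 → birth, X_2=2
t=2: X=2, d=1 → birth, X_3=3
t=3: X=3, d=3 → birth, X_4=4
t=4: X=4, d=2 → birth, X_5=5
t=5: X=5, d=0 → birth, X_6=6
t=6: X=6, d=1 → birth, X_7=7
t=7: X=7, d=3 → birth, X_8=8
t=8: X=8, d=5 → hold, X_9=8
t=9: X=8, d=3 → birth, X_10=9
t=10: X=9, d=6 → hold, X_11=9
t=11: X=9, d=1 → birth, X_12=10
t=12: X=10, d=0 → birth, X_13=11

8


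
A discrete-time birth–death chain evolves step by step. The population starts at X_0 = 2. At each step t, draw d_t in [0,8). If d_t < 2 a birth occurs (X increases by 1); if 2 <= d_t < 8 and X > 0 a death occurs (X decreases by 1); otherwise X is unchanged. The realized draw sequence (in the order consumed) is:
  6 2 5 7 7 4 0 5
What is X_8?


t=0: X=2, d=6 → death, X_1=1
t=1: X=1, d=2 → death, X_2=0
t=2: X=0, d=5 → hold, X_3=0
t=3: X=0, d=7 → hold, X_4=0
t=4: X=0, d=7 → hold, X_5=0
t=5: X=0, d=4 → hold, X_6=0
t=6: X=0, d=0 → birth, X_7=1
t=7: X=1, d=5 → death, X_8=0

0


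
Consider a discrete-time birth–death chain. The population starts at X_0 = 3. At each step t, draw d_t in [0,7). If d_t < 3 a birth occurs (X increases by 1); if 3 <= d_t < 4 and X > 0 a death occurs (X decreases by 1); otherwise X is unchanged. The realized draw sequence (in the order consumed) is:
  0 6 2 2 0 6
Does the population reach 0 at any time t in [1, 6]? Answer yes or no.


t=0: X=3, d=0 → birth, X_1=4
t=1: X=4, d=6 → hold, X_2=4
t=2: X=4, d=2 → birth, X_3=5
t=3: X=5, d=2 → birth, X_4=6
t=4: X=6, d=0 → birth, X_5=7
t=5: X=7, d=6 → hold, X_6=7

no


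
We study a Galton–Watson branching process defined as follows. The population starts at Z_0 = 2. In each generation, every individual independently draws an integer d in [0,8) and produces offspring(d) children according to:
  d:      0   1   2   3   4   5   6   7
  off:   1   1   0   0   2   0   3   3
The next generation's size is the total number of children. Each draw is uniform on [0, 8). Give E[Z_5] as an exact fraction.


Outcome values over d=0..7: [1, 1, 0, 0, 2, 0, 3, 3]
Σy = 10, Σy² = 24, M = 8
μ = 10/8 = 5/4,  σ² = 24/8 − (5/4)² = 23/16
E[Z_0] = 2
E[Z_1] = 5/4·E[Z_0] = 5/2
E[Z_2] = 5/4·E[Z_1] = 25/8
E[Z_3] = 5/4·E[Z_2] = 125/32
E[Z_4] = 5/4·E[Z_3] = 625/128
E[Z_5] = 5/4·E[Z_4] = 3125/512

3125/512


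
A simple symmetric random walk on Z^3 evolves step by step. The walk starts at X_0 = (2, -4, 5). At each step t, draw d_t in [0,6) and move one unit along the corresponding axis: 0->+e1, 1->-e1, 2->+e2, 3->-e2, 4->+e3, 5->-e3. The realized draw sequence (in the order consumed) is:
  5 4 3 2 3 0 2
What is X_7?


t=0: X=(2, -4, 5), d=5 → -e3, X_1=(2, -4, 4)
t=1: X=(2, -4, 4), d=4 → +e3, X_2=(2, -4, 5)
t=2: X=(2, -4, 5), d=3 → -e2, X_3=(2, -5, 5)
t=3: X=(2, -5, 5), d=2 → +e2, X_4=(2, -4, 5)
t=4: X=(2, -4, 5), d=3 → -e2, X_5=(2, -5, 5)
t=5: X=(2, -5, 5), d=0 → +e1, X_6=(3, -5, 5)
t=6: X=(3, -5, 5), d=2 → +e2, X_7=(3, -4, 5)

(3, -4, 5)


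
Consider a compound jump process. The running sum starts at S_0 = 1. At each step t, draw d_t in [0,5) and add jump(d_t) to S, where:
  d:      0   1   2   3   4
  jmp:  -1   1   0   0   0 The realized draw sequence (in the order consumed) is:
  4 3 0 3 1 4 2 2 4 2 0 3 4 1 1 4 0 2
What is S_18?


t=0: S=1, d=4, jump=0, S_1=1
t=1: S=1, d=3, jump=0, S_2=1
t=2: S=1, d=0, jump=-1, S_3=0
t=3: S=0, d=3, jump=0, S_4=0
t=4: S=0, d=1, jump=1, S_5=1
t=5: S=1, d=4, jump=0, S_6=1
t=6: S=1, d=2, jump=0, S_7=1
t=7: S=1, d=2, jump=0, S_8=1
t=8: S=1, d=4, jump=0, S_9=1
t=9: S=1, d=2, jump=0, S_10=1
t=10: S=1, d=0, jump=-1, S_11=0
t=11: S=0, d=3, jump=0, S_12=0
t=12: S=0, d=4, jump=0, S_13=0
t=13: S=0, d=1, jump=1, S_14=1
t=14: S=1, d=1, jump=1, S_15=2
t=15: S=2, d=4, jump=0, S_16=2
t=16: S=2, d=0, jump=-1, S_17=1
t=17: S=1, d=2, jump=0, S_18=1

1


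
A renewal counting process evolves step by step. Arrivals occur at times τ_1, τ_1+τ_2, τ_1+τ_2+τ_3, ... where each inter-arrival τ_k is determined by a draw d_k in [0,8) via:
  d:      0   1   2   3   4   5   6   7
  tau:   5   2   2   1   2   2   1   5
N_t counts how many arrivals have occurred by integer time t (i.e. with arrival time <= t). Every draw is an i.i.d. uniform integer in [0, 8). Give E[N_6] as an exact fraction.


9213/4096

Inter-arrival values over d=0..7: [5, 2, 2, 1, 2, 2, 1, 5]
Each d has probability 1/8, so the pmf of τ is: f(1) = 1/4, f(2) = 1/2, f(5) = 1/4
Renewal equation for m(n) = E[N_n]: condition on τ_1 = k (if k <= n, one arrival plus a fresh copy on the remaining n−k steps): m(n) = F(n) + Σ_{k<=n} f(k)·m(n−k), where F(n) = P(τ <= n) and m(0) = 0
m(1) = F(1) = 1/4
m(2) = F(2) + f(1)·m(1) = 3/4 + 1/4·1/4 = 13/16
m(3) = F(3) + f(1)·m(2) + f(2)·m(1) = 3/4 + 1/4·13/16 + 1/2·1/4 = 69/64
m(4) = F(4) + f(1)·m(3) + f(2)·m(2) = 3/4 + 1/4·69/64 + 1/2·13/16 = 365/256
m(5) = F(5) + f(1)·m(4) + f(2)·m(3) = 1 + 1/4·365/256 + 1/2·69/64 = 1941/1024
m(6) = F(6) + f(1)·m(5) + f(2)·m(4) + f(5)·m(1) = 1 + 1/4·1941/1024 + 1/2·365/256 + 1/4·1/4 = 9213/4096
E[N_6] = m(6) = 9213/4096


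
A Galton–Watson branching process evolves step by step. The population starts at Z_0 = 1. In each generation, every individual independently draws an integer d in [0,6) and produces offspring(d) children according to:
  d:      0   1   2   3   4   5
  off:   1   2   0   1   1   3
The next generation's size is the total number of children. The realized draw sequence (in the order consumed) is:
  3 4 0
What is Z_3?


1

gen 0: Z_0=1, draws=[3], offspring=[1], Z_1=1
gen 1: Z_1=1, draws=[4], offspring=[1], Z_2=1
gen 2: Z_2=1, draws=[0], offspring=[1], Z_3=1


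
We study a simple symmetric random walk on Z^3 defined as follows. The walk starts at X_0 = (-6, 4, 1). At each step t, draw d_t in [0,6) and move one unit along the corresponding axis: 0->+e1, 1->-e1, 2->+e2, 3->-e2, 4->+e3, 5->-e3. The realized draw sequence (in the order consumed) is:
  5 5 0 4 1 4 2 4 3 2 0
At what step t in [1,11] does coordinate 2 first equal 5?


t=0: X=(-6, 4, 1), d=5 → -e3, X_1=(-6, 4, 0)
t=1: X=(-6, 4, 0), d=5 → -e3, X_2=(-6, 4, -1)
t=2: X=(-6, 4, -1), d=0 → +e1, X_3=(-5, 4, -1)
t=3: X=(-5, 4, -1), d=4 → +e3, X_4=(-5, 4, 0)
t=4: X=(-5, 4, 0), d=1 → -e1, X_5=(-6, 4, 0)
t=5: X=(-6, 4, 0), d=4 → +e3, X_6=(-6, 4, 1)
t=6: X=(-6, 4, 1), d=2 → +e2, X_7=(-6, 5, 1)
t=7: X=(-6, 5, 1), d=4 → +e3, X_8=(-6, 5, 2)
t=8: X=(-6, 5, 2), d=3 → -e2, X_9=(-6, 4, 2)
t=9: X=(-6, 4, 2), d=2 → +e2, X_10=(-6, 5, 2)
t=10: X=(-6, 5, 2), d=0 → +e1, X_11=(-5, 5, 2)

7


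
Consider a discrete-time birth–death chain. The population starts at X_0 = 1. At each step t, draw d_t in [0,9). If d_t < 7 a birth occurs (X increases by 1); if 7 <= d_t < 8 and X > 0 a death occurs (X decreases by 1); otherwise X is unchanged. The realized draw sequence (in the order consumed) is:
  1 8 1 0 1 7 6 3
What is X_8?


t=0: X=1, d=1 → birth, X_1=2
t=1: X=2, d=8 → hold, X_2=2
t=2: X=2, d=1 → birth, X_3=3
t=3: X=3, d=0 → birth, X_4=4
t=4: X=4, d=1 → birth, X_5=5
t=5: X=5, d=7 → death, X_6=4
t=6: X=4, d=6 → birth, X_7=5
t=7: X=5, d=3 → birth, X_8=6

6


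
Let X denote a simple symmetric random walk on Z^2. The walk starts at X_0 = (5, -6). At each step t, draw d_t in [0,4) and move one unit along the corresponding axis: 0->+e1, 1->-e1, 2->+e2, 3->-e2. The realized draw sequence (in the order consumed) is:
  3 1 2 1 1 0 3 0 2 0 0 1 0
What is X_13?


t=0: X=(5, -6), d=3 → -e2, X_1=(5, -7)
t=1: X=(5, -7), d=1 → -e1, X_2=(4, -7)
t=2: X=(4, -7), d=2 → +e2, X_3=(4, -6)
t=3: X=(4, -6), d=1 → -e1, X_4=(3, -6)
t=4: X=(3, -6), d=1 → -e1, X_5=(2, -6)
t=5: X=(2, -6), d=0 → +e1, X_6=(3, -6)
t=6: X=(3, -6), d=3 → -e2, X_7=(3, -7)
t=7: X=(3, -7), d=0 → +e1, X_8=(4, -7)
t=8: X=(4, -7), d=2 → +e2, X_9=(4, -6)
t=9: X=(4, -6), d=0 → +e1, X_10=(5, -6)
t=10: X=(5, -6), d=0 → +e1, X_11=(6, -6)
t=11: X=(6, -6), d=1 → -e1, X_12=(5, -6)
t=12: X=(5, -6), d=0 → +e1, X_13=(6, -6)

(6, -6)


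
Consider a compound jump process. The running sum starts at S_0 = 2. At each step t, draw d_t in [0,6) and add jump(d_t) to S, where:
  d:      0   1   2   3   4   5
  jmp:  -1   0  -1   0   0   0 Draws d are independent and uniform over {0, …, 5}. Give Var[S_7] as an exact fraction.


Outcome values over d=0..5: [-1, 0, -1, 0, 0, 0]
Σy = -2, Σy² = 2, M = 6
μ = -2/6 = -1/3,  σ² = 2/6 − (-1/3)² = 2/9
Independent increments: Var[S_7] = 7·σ² = 7·(2/9) = 14/9

14/9


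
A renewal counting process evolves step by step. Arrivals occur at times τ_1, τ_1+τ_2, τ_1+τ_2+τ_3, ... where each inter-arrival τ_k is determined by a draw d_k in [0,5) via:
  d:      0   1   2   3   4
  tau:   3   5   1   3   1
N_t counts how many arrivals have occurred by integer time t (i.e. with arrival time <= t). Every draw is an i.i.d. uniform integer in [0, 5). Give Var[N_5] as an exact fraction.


Inter-arrival values over d=0..4: [3, 5, 1, 3, 1]
Each d has probability 1/5, so the pmf of τ is: f(1) = 2/5, f(3) = 2/5, f(5) = 1/5
Let p_n(j) = P(N_n = j), with p_0 = [1]. Condition on τ_1: p_n(0) = P(τ > n), and for j >= 1, p_n(j) = Σ_{k<=n} f(k)·p_{n−k}(j−1)
p_1 = [3/5, 2/5]  (j = 0..1)
p_2 = [3/5, 6/25, 4/25]  (j = 0..2)
p_3 = [1/5, 16/25, 12/125, 8/125]  (j = 0..3)
p_4 = [1/5, 8/25, 52/125, 24/625, 16/625]  (j = 0..4)
p_5 = [0, 13/25, 28/125, 144/625, 48/3125, 32/3125]  (j = 0..5)
E[N_5] = Σ j·p_5(j) = 5537/3125;  E[N_5²] = Σ j²·p_5(j) = 12473/3125
Var[N_5] = 12473/3125 − (5537/3125)² = 8319756/9765625

8319756/9765625


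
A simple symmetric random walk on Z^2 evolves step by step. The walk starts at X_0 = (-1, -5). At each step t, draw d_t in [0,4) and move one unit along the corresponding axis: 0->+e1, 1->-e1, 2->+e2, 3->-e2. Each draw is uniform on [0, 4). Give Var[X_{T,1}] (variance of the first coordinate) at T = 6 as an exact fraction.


3

Outcome values over d=0..3: [1, -1, 0, 0]
Σy = 0, Σy² = 2, M = 4
μ = 0/4 = 0,  σ² = 2/4 − (0)² = 1/2
Independent increments: Var[X_6] = 6·σ² = 6·(1/2) = 3


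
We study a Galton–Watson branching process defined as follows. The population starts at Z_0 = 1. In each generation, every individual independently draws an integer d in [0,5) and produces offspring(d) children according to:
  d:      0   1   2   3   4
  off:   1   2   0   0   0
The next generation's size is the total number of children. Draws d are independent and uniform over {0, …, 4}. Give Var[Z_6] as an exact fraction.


28957824/244140625

Outcome values over d=0..4: [1, 2, 0, 0, 0]
Σy = 3, Σy² = 5, M = 5
μ = 3/5 = 3/5,  σ² = 5/5 − (3/5)² = 16/25
V_0 = 0, E_0 = 1
V_1 = 16/25·E_0 + (3/5)²·V_0 = 16/25;  E_1 = 3/5
V_2 = 16/25·E_1 + (3/5)²·V_1 = 384/625;  E_2 = 9/25
V_3 = 16/25·E_2 + (3/5)²·V_2 = 7056/15625;  E_3 = 27/125
V_4 = 16/25·E_3 + (3/5)²·V_3 = 117504/390625;  E_4 = 81/625
V_5 = 16/25·E_4 + (3/5)²·V_4 = 1867536/9765625;  E_5 = 243/3125
V_6 = 16/25·E_5 + (3/5)²·V_5 = 28957824/244140625;  E_6 = 729/15625


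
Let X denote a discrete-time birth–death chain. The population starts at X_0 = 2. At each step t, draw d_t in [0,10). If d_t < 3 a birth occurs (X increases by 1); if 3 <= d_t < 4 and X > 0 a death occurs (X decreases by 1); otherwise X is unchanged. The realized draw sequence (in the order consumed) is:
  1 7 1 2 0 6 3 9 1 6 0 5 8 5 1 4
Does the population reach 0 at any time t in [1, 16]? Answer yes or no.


no

t=0: X=2, d=1 → birth, X_1=3
t=1: X=3, d=7 → hold, X_2=3
t=2: X=3, d=1 → birth, X_3=4
t=3: X=4, d=2 → birth, X_4=5
t=4: X=5, d=0 → birth, X_5=6
t=5: X=6, d=6 → hold, X_6=6
t=6: X=6, d=3 → death, X_7=5
t=7: X=5, d=9 → hold, X_8=5
t=8: X=5, d=1 → birth, X_9=6
t=9: X=6, d=6 → hold, X_10=6
t=10: X=6, d=0 → birth, X_11=7
t=11: X=7, d=5 → hold, X_12=7
t=12: X=7, d=8 → hold, X_13=7
t=13: X=7, d=5 → hold, X_14=7
t=14: X=7, d=1 → birth, X_15=8
t=15: X=8, d=4 → hold, X_16=8


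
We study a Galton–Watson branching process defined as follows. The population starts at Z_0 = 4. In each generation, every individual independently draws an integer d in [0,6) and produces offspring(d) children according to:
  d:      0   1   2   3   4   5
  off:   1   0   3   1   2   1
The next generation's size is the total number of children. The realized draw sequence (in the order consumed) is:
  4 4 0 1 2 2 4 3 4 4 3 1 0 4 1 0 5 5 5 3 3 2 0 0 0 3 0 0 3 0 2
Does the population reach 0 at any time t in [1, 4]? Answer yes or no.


gen 0: Z_0=4, draws=[4, 4, 0, 1], offspring=[2, 2, 1, 0], Z_1=5
gen 1: Z_1=5, draws=[2, 2, 4, 3, 4], offspring=[3, 3, 2, 1, 2], Z_2=11
gen 2: Z_2=11, draws=[4, 3, 1, 0, 4, 1, 0, 5, 5, 5, 3], offspring=[2, 1, 0, 1, 2, 0, 1, 1, 1, 1, 1], Z_3=11
gen 3: Z_3=11, draws=[3, 2, 0, 0, 0, 3, 0, 0, 3, 0, 2], offspring=[1, 3, 1, 1, 1, 1, 1, 1, 1, 1, 3], Z_4=15

no


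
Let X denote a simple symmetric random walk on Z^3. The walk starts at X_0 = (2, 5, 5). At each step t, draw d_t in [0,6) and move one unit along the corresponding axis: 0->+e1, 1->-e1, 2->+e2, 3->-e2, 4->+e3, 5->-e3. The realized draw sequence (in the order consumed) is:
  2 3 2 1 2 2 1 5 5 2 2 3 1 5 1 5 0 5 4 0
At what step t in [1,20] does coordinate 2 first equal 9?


10

t=0: X=(2, 5, 5), d=2 → +e2, X_1=(2, 6, 5)
t=1: X=(2, 6, 5), d=3 → -e2, X_2=(2, 5, 5)
t=2: X=(2, 5, 5), d=2 → +e2, X_3=(2, 6, 5)
t=3: X=(2, 6, 5), d=1 → -e1, X_4=(1, 6, 5)
t=4: X=(1, 6, 5), d=2 → +e2, X_5=(1, 7, 5)
t=5: X=(1, 7, 5), d=2 → +e2, X_6=(1, 8, 5)
t=6: X=(1, 8, 5), d=1 → -e1, X_7=(0, 8, 5)
t=7: X=(0, 8, 5), d=5 → -e3, X_8=(0, 8, 4)
t=8: X=(0, 8, 4), d=5 → -e3, X_9=(0, 8, 3)
t=9: X=(0, 8, 3), d=2 → +e2, X_10=(0, 9, 3)
t=10: X=(0, 9, 3), d=2 → +e2, X_11=(0, 10, 3)
t=11: X=(0, 10, 3), d=3 → -e2, X_12=(0, 9, 3)
t=12: X=(0, 9, 3), d=1 → -e1, X_13=(-1, 9, 3)
t=13: X=(-1, 9, 3), d=5 → -e3, X_14=(-1, 9, 2)
t=14: X=(-1, 9, 2), d=1 → -e1, X_15=(-2, 9, 2)
t=15: X=(-2, 9, 2), d=5 → -e3, X_16=(-2, 9, 1)
t=16: X=(-2, 9, 1), d=0 → +e1, X_17=(-1, 9, 1)
t=17: X=(-1, 9, 1), d=5 → -e3, X_18=(-1, 9, 0)
t=18: X=(-1, 9, 0), d=4 → +e3, X_19=(-1, 9, 1)
t=19: X=(-1, 9, 1), d=0 → +e1, X_20=(0, 9, 1)


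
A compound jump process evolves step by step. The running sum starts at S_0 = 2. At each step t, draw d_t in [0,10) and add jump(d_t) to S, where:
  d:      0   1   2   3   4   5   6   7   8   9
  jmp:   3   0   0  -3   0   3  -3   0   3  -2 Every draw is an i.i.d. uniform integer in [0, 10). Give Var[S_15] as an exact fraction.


1467/20

Outcome values over d=0..9: [3, 0, 0, -3, 0, 3, -3, 0, 3, -2]
Σy = 1, Σy² = 49, M = 10
μ = 1/10 = 1/10,  σ² = 49/10 − (1/10)² = 489/100
Independent increments: Var[S_15] = 15·σ² = 15·(489/100) = 1467/20


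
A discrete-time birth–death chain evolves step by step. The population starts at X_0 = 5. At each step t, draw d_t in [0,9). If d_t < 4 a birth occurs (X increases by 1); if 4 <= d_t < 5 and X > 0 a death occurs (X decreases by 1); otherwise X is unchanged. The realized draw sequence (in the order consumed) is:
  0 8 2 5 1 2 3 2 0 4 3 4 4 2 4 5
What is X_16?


10

t=0: X=5, d=0 → birth, X_1=6
t=1: X=6, d=8 → hold, X_2=6
t=2: X=6, d=2 → birth, X_3=7
t=3: X=7, d=5 → hold, X_4=7
t=4: X=7, d=1 → birth, X_5=8
t=5: X=8, d=2 → birth, X_6=9
t=6: X=9, d=3 → birth, X_7=10
t=7: X=10, d=2 → birth, X_8=11
t=8: X=11, d=0 → birth, X_9=12
t=9: X=12, d=4 → death, X_10=11
t=10: X=11, d=3 → birth, X_11=12
t=11: X=12, d=4 → death, X_12=11
t=12: X=11, d=4 → death, X_13=10
t=13: X=10, d=2 → birth, X_14=11
t=14: X=11, d=4 → death, X_15=10
t=15: X=10, d=5 → hold, X_16=10


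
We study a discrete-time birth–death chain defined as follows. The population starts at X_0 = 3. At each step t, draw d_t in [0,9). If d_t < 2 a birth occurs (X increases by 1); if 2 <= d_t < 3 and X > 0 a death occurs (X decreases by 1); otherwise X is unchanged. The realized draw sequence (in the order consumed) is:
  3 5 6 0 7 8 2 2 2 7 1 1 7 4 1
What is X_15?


t=0: X=3, d=3 → hold, X_1=3
t=1: X=3, d=5 → hold, X_2=3
t=2: X=3, d=6 → hold, X_3=3
t=3: X=3, d=0 → birth, X_4=4
t=4: X=4, d=7 → hold, X_5=4
t=5: X=4, d=8 → hold, X_6=4
t=6: X=4, d=2 → death, X_7=3
t=7: X=3, d=2 → death, X_8=2
t=8: X=2, d=2 → death, X_9=1
t=9: X=1, d=7 → hold, X_10=1
t=10: X=1, d=1 → birth, X_11=2
t=11: X=2, d=1 → birth, X_12=3
t=12: X=3, d=7 → hold, X_13=3
t=13: X=3, d=4 → hold, X_14=3
t=14: X=3, d=1 → birth, X_15=4

4


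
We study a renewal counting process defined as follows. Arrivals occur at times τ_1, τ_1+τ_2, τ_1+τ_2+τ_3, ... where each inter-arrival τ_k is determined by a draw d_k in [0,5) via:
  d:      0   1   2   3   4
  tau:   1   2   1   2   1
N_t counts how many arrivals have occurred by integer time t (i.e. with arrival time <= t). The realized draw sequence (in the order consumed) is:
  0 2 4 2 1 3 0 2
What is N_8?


draw d_1=0: τ_1=1, arrival time A_1=1
draw d_2=2: τ_2=1, arrival time A_2=2
draw d_3=4: τ_3=1, arrival time A_3=3
draw d_4=2: τ_4=1, arrival time A_4=4
draw d_5=1: τ_5=2, arrival time A_5=6
draw d_6=3: τ_6=2, arrival time A_6=8
draw d_7=0: τ_7=1, arrival time A_7=9
draw d_8=2: τ_8=1, arrival time A_8=10
N_t over t=0..8: 0:0 1:1 2:2 3:3 4:4 5:4 6:5 7:5 8:6

6


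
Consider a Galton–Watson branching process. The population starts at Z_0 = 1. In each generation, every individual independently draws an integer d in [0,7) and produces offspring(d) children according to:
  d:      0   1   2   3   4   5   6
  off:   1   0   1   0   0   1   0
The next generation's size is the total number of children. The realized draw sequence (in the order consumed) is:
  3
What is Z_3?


0

gen 0: Z_0=1, draws=[3], offspring=[0], Z_1=0
gen 1: Z_1=0, draws=[], offspring=[], Z_2=0
gen 2: Z_2=0, draws=[], offspring=[], Z_3=0


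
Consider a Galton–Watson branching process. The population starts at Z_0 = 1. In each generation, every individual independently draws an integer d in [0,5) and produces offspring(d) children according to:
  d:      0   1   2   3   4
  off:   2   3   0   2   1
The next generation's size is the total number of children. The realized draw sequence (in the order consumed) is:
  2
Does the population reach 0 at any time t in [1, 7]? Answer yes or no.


yes

gen 0: Z_0=1, draws=[2], offspring=[0], Z_1=0
gen 1: Z_1=0, draws=[], offspring=[], Z_2=0
gen 2: Z_2=0, draws=[], offspring=[], Z_3=0
gen 3: Z_3=0, draws=[], offspring=[], Z_4=0
gen 4: Z_4=0, draws=[], offspring=[], Z_5=0
gen 5: Z_5=0, draws=[], offspring=[], Z_6=0
gen 6: Z_6=0, draws=[], offspring=[], Z_7=0


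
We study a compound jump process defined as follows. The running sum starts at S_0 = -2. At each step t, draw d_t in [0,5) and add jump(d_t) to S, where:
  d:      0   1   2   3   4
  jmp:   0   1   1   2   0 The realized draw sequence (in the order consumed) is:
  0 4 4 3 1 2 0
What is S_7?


t=0: S=-2, d=0, jump=0, S_1=-2
t=1: S=-2, d=4, jump=0, S_2=-2
t=2: S=-2, d=4, jump=0, S_3=-2
t=3: S=-2, d=3, jump=2, S_4=0
t=4: S=0, d=1, jump=1, S_5=1
t=5: S=1, d=2, jump=1, S_6=2
t=6: S=2, d=0, jump=0, S_7=2

2


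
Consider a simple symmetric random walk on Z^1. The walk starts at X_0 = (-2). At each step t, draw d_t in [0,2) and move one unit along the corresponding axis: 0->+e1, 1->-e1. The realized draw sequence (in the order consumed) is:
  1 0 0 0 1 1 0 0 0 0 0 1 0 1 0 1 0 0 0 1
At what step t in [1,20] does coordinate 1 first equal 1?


9

t=0: X=(-2), d=1 → -e1, X_1=(-3)
t=1: X=(-3), d=0 → +e1, X_2=(-2)
t=2: X=(-2), d=0 → +e1, X_3=(-1)
t=3: X=(-1), d=0 → +e1, X_4=(0)
t=4: X=(0), d=1 → -e1, X_5=(-1)
t=5: X=(-1), d=1 → -e1, X_6=(-2)
t=6: X=(-2), d=0 → +e1, X_7=(-1)
t=7: X=(-1), d=0 → +e1, X_8=(0)
t=8: X=(0), d=0 → +e1, X_9=(1)
t=9: X=(1), d=0 → +e1, X_10=(2)
t=10: X=(2), d=0 → +e1, X_11=(3)
t=11: X=(3), d=1 → -e1, X_12=(2)
t=12: X=(2), d=0 → +e1, X_13=(3)
t=13: X=(3), d=1 → -e1, X_14=(2)
t=14: X=(2), d=0 → +e1, X_15=(3)
t=15: X=(3), d=1 → -e1, X_16=(2)
t=16: X=(2), d=0 → +e1, X_17=(3)
t=17: X=(3), d=0 → +e1, X_18=(4)
t=18: X=(4), d=0 → +e1, X_19=(5)
t=19: X=(5), d=1 → -e1, X_20=(4)


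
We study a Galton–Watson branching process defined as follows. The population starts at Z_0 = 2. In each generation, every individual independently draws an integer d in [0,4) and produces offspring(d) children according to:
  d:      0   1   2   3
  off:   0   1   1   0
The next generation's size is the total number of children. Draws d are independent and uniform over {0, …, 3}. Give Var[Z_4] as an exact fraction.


Outcome values over d=0..3: [0, 1, 1, 0]
Σy = 2, Σy² = 2, M = 4
μ = 2/4 = 1/2,  σ² = 2/4 − (1/2)² = 1/4
V_0 = 0, E_0 = 2
V_1 = 1/4·E_0 + (1/2)²·V_0 = 1/2;  E_1 = 1
V_2 = 1/4·E_1 + (1/2)²·V_1 = 3/8;  E_2 = 1/2
V_3 = 1/4·E_2 + (1/2)²·V_2 = 7/32;  E_3 = 1/4
V_4 = 1/4·E_3 + (1/2)²·V_3 = 15/128;  E_4 = 1/8

15/128


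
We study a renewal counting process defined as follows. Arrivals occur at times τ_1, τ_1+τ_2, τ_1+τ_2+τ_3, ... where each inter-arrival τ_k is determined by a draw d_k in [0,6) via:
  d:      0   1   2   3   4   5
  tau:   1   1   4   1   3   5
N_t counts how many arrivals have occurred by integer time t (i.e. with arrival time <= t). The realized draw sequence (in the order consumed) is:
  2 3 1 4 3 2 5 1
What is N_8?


draw d_1=2: τ_1=4, arrival time A_1=4
draw d_2=3: τ_2=1, arrival time A_2=5
draw d_3=1: τ_3=1, arrival time A_3=6
draw d_4=4: τ_4=3, arrival time A_4=9
draw d_5=3: τ_5=1, arrival time A_5=10
draw d_6=2: τ_6=4, arrival time A_6=14
draw d_7=5: τ_7=5, arrival time A_7=19
draw d_8=1: τ_8=1, arrival time A_8=20
N_t over t=0..8: 0:0 1:0 2:0 3:0 4:1 5:2 6:3 7:3 8:3

3


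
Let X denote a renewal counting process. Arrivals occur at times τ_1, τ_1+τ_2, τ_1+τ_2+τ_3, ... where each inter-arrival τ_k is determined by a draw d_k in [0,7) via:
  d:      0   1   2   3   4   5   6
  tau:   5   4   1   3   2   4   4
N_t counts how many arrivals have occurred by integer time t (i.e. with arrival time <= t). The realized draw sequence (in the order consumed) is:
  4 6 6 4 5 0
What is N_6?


draw d_1=4: τ_1=2, arrival time A_1=2
draw d_2=6: τ_2=4, arrival time A_2=6
draw d_3=6: τ_3=4, arrival time A_3=10
draw d_4=4: τ_4=2, arrival time A_4=12
draw d_5=5: τ_5=4, arrival time A_5=16
draw d_6=0: τ_6=5, arrival time A_6=21
N_t over t=0..6: 0:0 1:0 2:1 3:1 4:1 5:1 6:2

2


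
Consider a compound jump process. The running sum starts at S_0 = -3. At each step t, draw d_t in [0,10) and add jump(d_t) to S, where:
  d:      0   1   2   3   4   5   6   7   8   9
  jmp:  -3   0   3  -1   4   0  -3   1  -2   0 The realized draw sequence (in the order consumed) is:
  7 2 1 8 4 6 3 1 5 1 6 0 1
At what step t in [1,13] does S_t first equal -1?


t=0: S=-3, d=7, jump=1, S_1=-2
t=1: S=-2, d=2, jump=3, S_2=1
t=2: S=1, d=1, jump=0, S_3=1
t=3: S=1, d=8, jump=-2, S_4=-1
t=4: S=-1, d=4, jump=4, S_5=3
t=5: S=3, d=6, jump=-3, S_6=0
t=6: S=0, d=3, jump=-1, S_7=-1
t=7: S=-1, d=1, jump=0, S_8=-1
t=8: S=-1, d=5, jump=0, S_9=-1
t=9: S=-1, d=1, jump=0, S_10=-1
t=10: S=-1, d=6, jump=-3, S_11=-4
t=11: S=-4, d=0, jump=-3, S_12=-7
t=12: S=-7, d=1, jump=0, S_13=-7

4


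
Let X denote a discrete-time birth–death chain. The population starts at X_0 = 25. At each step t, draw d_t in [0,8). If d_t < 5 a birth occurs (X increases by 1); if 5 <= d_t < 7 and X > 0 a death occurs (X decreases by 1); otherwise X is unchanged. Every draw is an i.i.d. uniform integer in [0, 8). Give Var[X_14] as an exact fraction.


X can drop by at most 1 per step and X_0 = 25 > T = 14, so X_t >= 25 − t >= 11 > 0 for every t <= 14: the floor at 0 (the 'and X > 0' condition) never binds. Hence X_14 = X_0 + Σ_{t<14} Y_t with i.i.d. increments Y_t = y(d_t) ∈ {+1, −1, 0}.
Outcome values over d=0..7: [1, 1, 1, 1, 1, -1, -1, 0]
Σy = 3, Σy² = 7, M = 8
μ = 3/8 = 3/8,  σ² = 7/8 − (3/8)² = 47/64
Independent increments: Var[X_14] = 14·σ² = 14·(47/64) = 329/32

329/32


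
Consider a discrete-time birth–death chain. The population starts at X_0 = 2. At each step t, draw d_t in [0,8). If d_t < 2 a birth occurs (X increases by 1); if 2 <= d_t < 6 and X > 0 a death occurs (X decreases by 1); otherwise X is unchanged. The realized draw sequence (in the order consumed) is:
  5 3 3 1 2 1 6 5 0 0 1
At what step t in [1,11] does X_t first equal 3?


11

t=0: X=2, d=5 → death, X_1=1
t=1: X=1, d=3 → death, X_2=0
t=2: X=0, d=3 → hold, X_3=0
t=3: X=0, d=1 → birth, X_4=1
t=4: X=1, d=2 → death, X_5=0
t=5: X=0, d=1 → birth, X_6=1
t=6: X=1, d=6 → hold, X_7=1
t=7: X=1, d=5 → death, X_8=0
t=8: X=0, d=0 → birth, X_9=1
t=9: X=1, d=0 → birth, X_10=2
t=10: X=2, d=1 → birth, X_11=3


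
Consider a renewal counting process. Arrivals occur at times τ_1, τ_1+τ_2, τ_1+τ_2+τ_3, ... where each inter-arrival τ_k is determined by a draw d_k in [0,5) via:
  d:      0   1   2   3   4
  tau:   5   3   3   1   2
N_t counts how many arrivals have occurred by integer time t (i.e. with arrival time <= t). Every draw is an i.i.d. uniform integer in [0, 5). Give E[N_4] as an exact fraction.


Inter-arrival values over d=0..4: [5, 3, 3, 1, 2]
Each d has probability 1/5, so the pmf of τ is: f(1) = 1/5, f(2) = 1/5, f(3) = 2/5, f(5) = 1/5
Renewal equation for m(n) = E[N_n]: condition on τ_1 = k (if k <= n, one arrival plus a fresh copy on the remaining n−k steps): m(n) = F(n) + Σ_{k<=n} f(k)·m(n−k), where F(n) = P(τ <= n) and m(0) = 0
m(1) = F(1) = 1/5
m(2) = F(2) + f(1)·m(1) = 2/5 + 1/5·1/5 = 11/25
m(3) = F(3) + f(1)·m(2) + f(2)·m(1) = 4/5 + 1/5·11/25 + 1/5·1/5 = 116/125
m(4) = F(4) + f(1)·m(3) + f(2)·m(2) + f(3)·m(1) = 4/5 + 1/5·116/125 + 1/5·11/25 + 2/5·1/5 = 721/625
E[N_4] = m(4) = 721/625

721/625


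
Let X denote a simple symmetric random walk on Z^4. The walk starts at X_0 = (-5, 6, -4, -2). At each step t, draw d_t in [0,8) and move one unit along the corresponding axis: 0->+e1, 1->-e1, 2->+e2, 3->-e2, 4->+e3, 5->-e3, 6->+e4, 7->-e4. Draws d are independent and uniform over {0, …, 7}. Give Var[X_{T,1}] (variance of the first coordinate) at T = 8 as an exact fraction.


Outcome values over d=0..7: [1, -1, 0, 0, 0, 0, 0, 0]
Σy = 0, Σy² = 2, M = 8
μ = 0/8 = 0,  σ² = 2/8 − (0)² = 1/4
Independent increments: Var[X_8] = 8·σ² = 8·(1/4) = 2

2


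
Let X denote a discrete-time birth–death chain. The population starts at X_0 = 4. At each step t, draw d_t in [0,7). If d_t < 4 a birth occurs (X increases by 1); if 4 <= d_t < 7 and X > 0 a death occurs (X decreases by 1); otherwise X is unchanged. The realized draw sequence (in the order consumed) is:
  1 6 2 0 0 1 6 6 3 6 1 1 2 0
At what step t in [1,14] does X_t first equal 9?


t=0: X=4, d=1 → birth, X_1=5
t=1: X=5, d=6 → death, X_2=4
t=2: X=4, d=2 → birth, X_3=5
t=3: X=5, d=0 → birth, X_4=6
t=4: X=6, d=0 → birth, X_5=7
t=5: X=7, d=1 → birth, X_6=8
t=6: X=8, d=6 → death, X_7=7
t=7: X=7, d=6 → death, X_8=6
t=8: X=6, d=3 → birth, X_9=7
t=9: X=7, d=6 → death, X_10=6
t=10: X=6, d=1 → birth, X_11=7
t=11: X=7, d=1 → birth, X_12=8
t=12: X=8, d=2 → birth, X_13=9
t=13: X=9, d=0 → birth, X_14=10

13


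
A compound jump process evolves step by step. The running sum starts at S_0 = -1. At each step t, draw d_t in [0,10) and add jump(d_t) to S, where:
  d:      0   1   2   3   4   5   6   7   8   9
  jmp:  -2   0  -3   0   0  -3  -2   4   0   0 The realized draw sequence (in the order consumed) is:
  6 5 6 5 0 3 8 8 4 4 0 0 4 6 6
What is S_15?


t=0: S=-1, d=6, jump=-2, S_1=-3
t=1: S=-3, d=5, jump=-3, S_2=-6
t=2: S=-6, d=6, jump=-2, S_3=-8
t=3: S=-8, d=5, jump=-3, S_4=-11
t=4: S=-11, d=0, jump=-2, S_5=-13
t=5: S=-13, d=3, jump=0, S_6=-13
t=6: S=-13, d=8, jump=0, S_7=-13
t=7: S=-13, d=8, jump=0, S_8=-13
t=8: S=-13, d=4, jump=0, S_9=-13
t=9: S=-13, d=4, jump=0, S_10=-13
t=10: S=-13, d=0, jump=-2, S_11=-15
t=11: S=-15, d=0, jump=-2, S_12=-17
t=12: S=-17, d=4, jump=0, S_13=-17
t=13: S=-17, d=6, jump=-2, S_14=-19
t=14: S=-19, d=6, jump=-2, S_15=-21

-21


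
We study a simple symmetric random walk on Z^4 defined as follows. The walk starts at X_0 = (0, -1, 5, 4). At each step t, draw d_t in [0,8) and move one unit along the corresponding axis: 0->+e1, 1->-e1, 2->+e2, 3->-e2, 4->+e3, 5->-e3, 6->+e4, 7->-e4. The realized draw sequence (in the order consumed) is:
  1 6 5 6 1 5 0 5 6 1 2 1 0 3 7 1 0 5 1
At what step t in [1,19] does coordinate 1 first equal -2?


t=0: X=(0, -1, 5, 4), d=1 → -e1, X_1=(-1, -1, 5, 4)
t=1: X=(-1, -1, 5, 4), d=6 → +e4, X_2=(-1, -1, 5, 5)
t=2: X=(-1, -1, 5, 5), d=5 → -e3, X_3=(-1, -1, 4, 5)
t=3: X=(-1, -1, 4, 5), d=6 → +e4, X_4=(-1, -1, 4, 6)
t=4: X=(-1, -1, 4, 6), d=1 → -e1, X_5=(-2, -1, 4, 6)
t=5: X=(-2, -1, 4, 6), d=5 → -e3, X_6=(-2, -1, 3, 6)
t=6: X=(-2, -1, 3, 6), d=0 → +e1, X_7=(-1, -1, 3, 6)
t=7: X=(-1, -1, 3, 6), d=5 → -e3, X_8=(-1, -1, 2, 6)
t=8: X=(-1, -1, 2, 6), d=6 → +e4, X_9=(-1, -1, 2, 7)
t=9: X=(-1, -1, 2, 7), d=1 → -e1, X_10=(-2, -1, 2, 7)
t=10: X=(-2, -1, 2, 7), d=2 → +e2, X_11=(-2, 0, 2, 7)
t=11: X=(-2, 0, 2, 7), d=1 → -e1, X_12=(-3, 0, 2, 7)
t=12: X=(-3, 0, 2, 7), d=0 → +e1, X_13=(-2, 0, 2, 7)
t=13: X=(-2, 0, 2, 7), d=3 → -e2, X_14=(-2, -1, 2, 7)
t=14: X=(-2, -1, 2, 7), d=7 → -e4, X_15=(-2, -1, 2, 6)
t=15: X=(-2, -1, 2, 6), d=1 → -e1, X_16=(-3, -1, 2, 6)
t=16: X=(-3, -1, 2, 6), d=0 → +e1, X_17=(-2, -1, 2, 6)
t=17: X=(-2, -1, 2, 6), d=5 → -e3, X_18=(-2, -1, 1, 6)
t=18: X=(-2, -1, 1, 6), d=1 → -e1, X_19=(-3, -1, 1, 6)

5


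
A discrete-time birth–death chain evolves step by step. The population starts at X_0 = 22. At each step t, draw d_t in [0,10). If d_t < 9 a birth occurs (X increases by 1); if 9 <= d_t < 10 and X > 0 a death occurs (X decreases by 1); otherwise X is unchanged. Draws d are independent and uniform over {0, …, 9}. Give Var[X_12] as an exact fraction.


108/25

X can drop by at most 1 per step and X_0 = 22 > T = 12, so X_t >= 22 − t >= 10 > 0 for every t <= 12: the floor at 0 (the 'and X > 0' condition) never binds. Hence X_12 = X_0 + Σ_{t<12} Y_t with i.i.d. increments Y_t = y(d_t) ∈ {+1, −1, 0}.
Outcome values over d=0..9: [1, 1, 1, 1, 1, 1, 1, 1, 1, -1]
Σy = 8, Σy² = 10, M = 10
μ = 8/10 = 4/5,  σ² = 10/10 − (4/5)² = 9/25
Independent increments: Var[X_12] = 12·σ² = 12·(9/25) = 108/25


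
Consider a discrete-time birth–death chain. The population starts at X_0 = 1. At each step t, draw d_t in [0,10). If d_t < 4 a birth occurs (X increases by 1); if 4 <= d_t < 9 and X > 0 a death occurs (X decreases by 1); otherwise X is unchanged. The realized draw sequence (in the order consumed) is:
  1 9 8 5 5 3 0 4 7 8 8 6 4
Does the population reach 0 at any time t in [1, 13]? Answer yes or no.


yes

t=0: X=1, d=1 → birth, X_1=2
t=1: X=2, d=9 → hold, X_2=2
t=2: X=2, d=8 → death, X_3=1
t=3: X=1, d=5 → death, X_4=0
t=4: X=0, d=5 → hold, X_5=0
t=5: X=0, d=3 → birth, X_6=1
t=6: X=1, d=0 → birth, X_7=2
t=7: X=2, d=4 → death, X_8=1
t=8: X=1, d=7 → death, X_9=0
t=9: X=0, d=8 → hold, X_10=0
t=10: X=0, d=8 → hold, X_11=0
t=11: X=0, d=6 → hold, X_12=0
t=12: X=0, d=4 → hold, X_13=0


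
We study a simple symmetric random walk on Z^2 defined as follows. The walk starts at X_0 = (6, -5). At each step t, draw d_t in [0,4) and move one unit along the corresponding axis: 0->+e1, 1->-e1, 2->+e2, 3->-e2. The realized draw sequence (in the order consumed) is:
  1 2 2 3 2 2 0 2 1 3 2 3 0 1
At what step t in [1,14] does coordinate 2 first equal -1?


t=0: X=(6, -5), d=1 → -e1, X_1=(5, -5)
t=1: X=(5, -5), d=2 → +e2, X_2=(5, -4)
t=2: X=(5, -4), d=2 → +e2, X_3=(5, -3)
t=3: X=(5, -3), d=3 → -e2, X_4=(5, -4)
t=4: X=(5, -4), d=2 → +e2, X_5=(5, -3)
t=5: X=(5, -3), d=2 → +e2, X_6=(5, -2)
t=6: X=(5, -2), d=0 → +e1, X_7=(6, -2)
t=7: X=(6, -2), d=2 → +e2, X_8=(6, -1)
t=8: X=(6, -1), d=1 → -e1, X_9=(5, -1)
t=9: X=(5, -1), d=3 → -e2, X_10=(5, -2)
t=10: X=(5, -2), d=2 → +e2, X_11=(5, -1)
t=11: X=(5, -1), d=3 → -e2, X_12=(5, -2)
t=12: X=(5, -2), d=0 → +e1, X_13=(6, -2)
t=13: X=(6, -2), d=1 → -e1, X_14=(5, -2)

8


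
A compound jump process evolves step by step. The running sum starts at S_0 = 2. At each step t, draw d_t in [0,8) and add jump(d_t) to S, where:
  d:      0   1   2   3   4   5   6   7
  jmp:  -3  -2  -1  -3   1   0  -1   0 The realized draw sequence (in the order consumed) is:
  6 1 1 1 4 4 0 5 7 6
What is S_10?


-7

t=0: S=2, d=6, jump=-1, S_1=1
t=1: S=1, d=1, jump=-2, S_2=-1
t=2: S=-1, d=1, jump=-2, S_3=-3
t=3: S=-3, d=1, jump=-2, S_4=-5
t=4: S=-5, d=4, jump=1, S_5=-4
t=5: S=-4, d=4, jump=1, S_6=-3
t=6: S=-3, d=0, jump=-3, S_7=-6
t=7: S=-6, d=5, jump=0, S_8=-6
t=8: S=-6, d=7, jump=0, S_9=-6
t=9: S=-6, d=6, jump=-1, S_10=-7


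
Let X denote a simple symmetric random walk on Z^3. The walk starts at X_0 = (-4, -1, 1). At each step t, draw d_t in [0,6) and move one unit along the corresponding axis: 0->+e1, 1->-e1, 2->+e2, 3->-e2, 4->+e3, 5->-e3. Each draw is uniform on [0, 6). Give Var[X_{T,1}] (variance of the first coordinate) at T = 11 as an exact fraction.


Outcome values over d=0..5: [1, -1, 0, 0, 0, 0]
Σy = 0, Σy² = 2, M = 6
μ = 0/6 = 0,  σ² = 2/6 − (0)² = 1/3
Independent increments: Var[X_11] = 11·σ² = 11·(1/3) = 11/3

11/3


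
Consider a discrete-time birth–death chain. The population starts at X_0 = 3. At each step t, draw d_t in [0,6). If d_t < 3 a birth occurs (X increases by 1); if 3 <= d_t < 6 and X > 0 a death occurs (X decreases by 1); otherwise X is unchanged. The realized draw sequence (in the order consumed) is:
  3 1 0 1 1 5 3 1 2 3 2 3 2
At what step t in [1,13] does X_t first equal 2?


1

t=0: X=3, d=3 → death, X_1=2
t=1: X=2, d=1 → birth, X_2=3
t=2: X=3, d=0 → birth, X_3=4
t=3: X=4, d=1 → birth, X_4=5
t=4: X=5, d=1 → birth, X_5=6
t=5: X=6, d=5 → death, X_6=5
t=6: X=5, d=3 → death, X_7=4
t=7: X=4, d=1 → birth, X_8=5
t=8: X=5, d=2 → birth, X_9=6
t=9: X=6, d=3 → death, X_10=5
t=10: X=5, d=2 → birth, X_11=6
t=11: X=6, d=3 → death, X_12=5
t=12: X=5, d=2 → birth, X_13=6
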